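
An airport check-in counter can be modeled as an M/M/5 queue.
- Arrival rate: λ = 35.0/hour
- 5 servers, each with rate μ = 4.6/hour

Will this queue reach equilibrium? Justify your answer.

Stability requires ρ = λ/(cμ) < 1
ρ = 35.0/(5 × 4.6) = 35.0/23.00 = 1.5217
Since 1.5217 ≥ 1, the system is UNSTABLE.
Need c > λ/μ = 35.0/4.6 = 7.61.
Minimum servers needed: c = 8.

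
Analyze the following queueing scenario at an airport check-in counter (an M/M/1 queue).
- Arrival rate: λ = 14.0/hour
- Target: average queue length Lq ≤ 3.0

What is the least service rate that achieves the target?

For M/M/1: Lq = λ²/(μ(μ-λ))
Need Lq ≤ 3.0, i.e. μ(μ-λ) ≥ λ²/3.0
μ² - 14.0μ - 196.00/3.0 ≥ 0  →  μ² - 14.0μ - 65.33333 ≥ 0
Quadratic formula (positive root): μ = [λ + √(λ² + 4×65.33333)]/2
Discriminant: 196.00 + 4×65.33333 = 457.3333, √457.3333 = 21.3854
μ ≥ (14.0 + 21.3854)/2 = 17.6927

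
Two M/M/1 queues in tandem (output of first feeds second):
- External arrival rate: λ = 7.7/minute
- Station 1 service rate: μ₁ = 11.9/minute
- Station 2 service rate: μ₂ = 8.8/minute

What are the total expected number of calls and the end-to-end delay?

By Jackson's theorem, each station behaves as independent M/M/1.
Station 1: ρ₁ = 7.7/11.9 = 0.6471, L₁ = ρ₁/(1-ρ₁) = λ/(μ₁-λ) = 7.7/4.20 = 1.8333
Station 2: ρ₂ = 7.7/8.8 = 0.8750, L₂ = ρ₂/(1-ρ₂) = λ/(μ₂-λ) = 7.7/1.10 = 7.0000
Total: L = L₁ + L₂ = 1.8333 + 7.0000 = 8.8333
W = L/λ = 8.8333/7.7 = 1.1472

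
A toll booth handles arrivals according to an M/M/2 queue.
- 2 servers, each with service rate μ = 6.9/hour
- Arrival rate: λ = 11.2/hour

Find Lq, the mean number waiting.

Traffic intensity: ρ = λ/(cμ) = 11.2/(2×6.9) = 0.8116
Since ρ = 0.8116 < 1, system is stable.
Offered load a = λ/μ = cρ = 11.2/6.9 = 1.6232
P₀ = [ Σₙ₌₀^1 aⁿ/n! + a^2/(2!(1-ρ)) ]⁻¹
Σ = a^0/0! + a^1/1! = 1.0000 + 1.6232 = 2.6232
a^2/(2!(1-ρ)) = 2.63474/(2 × 0.188406) = 6.9922
P₀ = 1/(2.6232 + 6.9922) = 0.1040
Lq = P₀·a^2·ρ / (2!(1-ρ)²) = 0.104000 × 2.63474 × 0.811594 / (2 × 0.0354967) = 3.1325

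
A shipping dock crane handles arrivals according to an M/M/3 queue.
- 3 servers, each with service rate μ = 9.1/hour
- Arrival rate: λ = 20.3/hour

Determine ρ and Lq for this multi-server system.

Traffic intensity: ρ = λ/(cμ) = 20.3/(3×9.1) = 0.7436
Since ρ = 0.7436 < 1, system is stable.
Offered load a = λ/μ = cρ = 20.3/9.1 = 2.2308
P₀ = [ Σₙ₌₀^2 aⁿ/n! + a^3/(3!(1-ρ)) ]⁻¹
Σ = a^0/0! + a^1/1! + a^2/2! = 1.00000 + 2.23077 + 2.48817 = 5.7189
a^3/(3!(1-ρ)) = 11.1010/(6 × 0.25641) = 7.2157
P₀ = 1/(5.7189 + 7.2157) = 0.07731
Lq = P₀·a^3·ρ / (3!(1-ρ)²) = 0.077312 × 11.1010 × 0.74359 / (6 × 0.065746) = 1.6178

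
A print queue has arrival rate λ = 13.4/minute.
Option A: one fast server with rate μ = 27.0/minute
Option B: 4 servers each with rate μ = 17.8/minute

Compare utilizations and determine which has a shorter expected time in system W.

Option A: single server μ = 27.0 (M/M/1)
  ρ_A = 13.4/27.0 = 0.4963
  W_A = 1/(μ-λ) = 1/(27.0-13.4) = 1/13.60 = 0.07353

Option B: 4 servers μ = 17.8 (M/M/4)
  ρ_B = λ/(cμ) = 13.4/(4×17.8) = 0.1882
  Offered load a = λ/μ = cρ = 13.4/17.8 = 0.7528
  P₀ = [ Σₙ₌₀^3 aⁿ/n! + a^4/(4!(1-ρ)) ]⁻¹
  Σ = a^0/0! + a^1/1! + a^2/2! + a^3/3! = 1.0000 + 0.7528 + 0.2834 + 0.07111 = 2.1073
  a^4/(4!(1-ρ)) = 0.32117/(24 × 0.81180) = 0.01648
  P₀ = 1/(2.1073 + 0.01648) = 0.4709
  Lq = P₀·a^4·ρ / (4!(1-ρ)²) = 0.47086 × 0.32117 × 0.18820 / (24 × 0.65902) = 0.001799
  Wq_B = Lq/λ = 0.001799/13.4 = 0.0001343
  W_B = Wq_B + 1/μ = 0.0001343 + 0.05618 = 0.05631

Since W_B = 0.05631 < W_A = 0.07353, Option B (multiple servers) has the shorter time in system.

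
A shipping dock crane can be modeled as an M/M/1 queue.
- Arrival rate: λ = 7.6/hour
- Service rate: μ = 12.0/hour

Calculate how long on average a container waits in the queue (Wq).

First, compute utilization: ρ = λ/μ = 7.6/12.0 = 0.6333
For M/M/1: Wq = λ/(μ(μ-λ))
Wq = 7.6/(12.0 × (12.0-7.6))
Wq = 7.6/(12.0 × 4.40)
Wq = 0.1439 hours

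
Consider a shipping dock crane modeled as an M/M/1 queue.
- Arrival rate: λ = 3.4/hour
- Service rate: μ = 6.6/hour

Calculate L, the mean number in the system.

ρ = λ/μ = 3.4/6.6 = 0.5152
For M/M/1: L = λ/(μ-λ)
L = 3.4/(6.6-3.4) = 3.4/3.20
L = 1.0625 containers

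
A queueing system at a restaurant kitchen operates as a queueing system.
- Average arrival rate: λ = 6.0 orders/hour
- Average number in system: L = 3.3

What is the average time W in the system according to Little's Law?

Little's Law: L = λW, so W = L/λ
W = 3.3/6.0 = 0.5500 hours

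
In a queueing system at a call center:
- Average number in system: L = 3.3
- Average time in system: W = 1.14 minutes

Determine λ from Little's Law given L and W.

Little's Law: L = λW, so λ = L/W
λ = 3.3/1.14 = 2.8947 calls/minute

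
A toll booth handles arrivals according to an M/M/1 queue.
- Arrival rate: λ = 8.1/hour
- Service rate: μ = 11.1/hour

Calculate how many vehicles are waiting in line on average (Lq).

ρ = λ/μ = 8.1/11.1 = 0.7297
For M/M/1: Lq = λ²/(μ(μ-λ))
Lq = 65.61/(11.1 × 3.00)
Lq = 1.9703 vehicles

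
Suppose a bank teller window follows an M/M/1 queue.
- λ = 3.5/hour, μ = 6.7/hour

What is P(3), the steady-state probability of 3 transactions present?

ρ = λ/μ = 3.5/6.7 = 0.5224
P(n) = (1-ρ)ρⁿ
P(3) = (1-0.5224) × 0.5224^3
P(3) = 0.47760 × 0.14256
P(3) = 0.06809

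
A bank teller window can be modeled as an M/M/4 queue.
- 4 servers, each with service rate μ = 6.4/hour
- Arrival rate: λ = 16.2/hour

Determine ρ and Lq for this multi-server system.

Traffic intensity: ρ = λ/(cμ) = 16.2/(4×6.4) = 0.6328
Since ρ = 0.6328 < 1, system is stable.
Offered load a = λ/μ = cρ = 16.2/6.4 = 2.5312
P₀ = [ Σₙ₌₀^3 aⁿ/n! + a^4/(4!(1-ρ)) ]⁻¹
Σ = a^0/0! + a^1/1! + a^2/2! + a^3/3! = 1.00000 + 2.53125 + 3.20361 + 2.70305 = 9.4379
a^4/(4!(1-ρ)) = 41.0526/(24 × 0.36719) = 4.6584
P₀ = 1/(9.4379 + 4.6584) = 0.07094
Lq = P₀·a^4·ρ / (4!(1-ρ)²) = 0.070940 × 41.0526 × 0.63281 / (24 × 0.13483) = 0.5695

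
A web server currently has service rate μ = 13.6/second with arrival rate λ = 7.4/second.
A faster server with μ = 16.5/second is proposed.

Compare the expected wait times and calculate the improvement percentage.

System 1: ρ₁ = 7.4/13.6 = 0.5441, W₁ = 1/(13.6-7.4) = 0.1613
System 2: ρ₂ = 7.4/16.5 = 0.4485, W₂ = 1/(16.5-7.4) = 0.1099
Improvement: (W₁-W₂)/W₁ = (0.1613-0.1099)/0.1613 = 31.87%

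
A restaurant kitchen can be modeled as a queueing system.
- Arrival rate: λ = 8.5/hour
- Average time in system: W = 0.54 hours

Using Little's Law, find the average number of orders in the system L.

Little's Law: L = λW
L = 8.5 × 0.54 = 4.5900 orders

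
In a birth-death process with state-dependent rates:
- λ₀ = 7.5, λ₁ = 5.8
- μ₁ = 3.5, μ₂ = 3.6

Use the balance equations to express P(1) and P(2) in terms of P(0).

Balance equations:
State 0: λ₀P₀ = μ₁P₁ → P₁ = (λ₀/μ₁)P₀ = (7.5/3.5)P₀ = 2.1429P₀
State 1: P₂ = (λ₀λ₁)/(μ₁μ₂)P₀ = (7.5×5.8)/(3.5×3.6)P₀ = 3.4524P₀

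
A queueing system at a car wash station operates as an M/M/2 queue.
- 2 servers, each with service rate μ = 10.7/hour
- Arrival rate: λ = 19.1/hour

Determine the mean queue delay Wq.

Traffic intensity: ρ = λ/(cμ) = 19.1/(2×10.7) = 0.8925
Since ρ = 0.8925 < 1, system is stable.
Offered load a = λ/μ = cρ = 19.1/10.7 = 1.7850
P₀ = [ Σₙ₌₀^1 aⁿ/n! + a^2/(2!(1-ρ)) ]⁻¹
Σ = a^0/0! + a^1/1! = 1.0000 + 1.7850 = 2.7850
a^2/(2!(1-ρ)) = 3.18639/(2 × 0.107477) = 14.8236
P₀ = 1/(2.7850 + 14.8236) = 0.05679
Lq = P₀·a^2·ρ / (2!(1-ρ)²) = 0.0567901 × 3.18639 × 0.892523 / (2 × 0.0115512) = 6.9909
Wq = Lq/λ = 6.9909/19.1 = 0.3660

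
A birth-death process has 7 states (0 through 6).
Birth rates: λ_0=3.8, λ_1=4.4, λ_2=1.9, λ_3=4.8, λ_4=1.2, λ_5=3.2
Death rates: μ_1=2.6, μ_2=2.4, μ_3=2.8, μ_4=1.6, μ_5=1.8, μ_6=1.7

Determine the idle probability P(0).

Ratios P(n)/P(0) = (λ₀···λₙ₋₁)/(μ₁···μₙ):
P(1)/P(0) = (3.8)/(2.6) = 1.4615
P(2)/P(0) = (3.8×4.4)/(2.6×2.4) = 2.6795
P(3)/P(0) = (3.8×4.4×1.9)/(2.6×2.4×2.8) = 1.8182
P(4)/P(0) = (3.8×4.4×1.9×4.8)/(2.6×2.4×2.8×1.6) = 5.4547
P(5)/P(0) = (3.8×4.4×1.9×4.8×1.2)/(2.6×2.4×2.8×1.6×1.8) = 3.6364
P(6)/P(0) = (3.8×4.4×1.9×4.8×1.2×3.2)/(2.6×2.4×2.8×1.6×1.8×1.7) = 6.8451

Normalization: ∑ P(n) = 1
P(0) × (1.0000 + 1.4615 + 2.6795 + 1.8182 + 5.4547 + 3.6364 + 6.8451) = 1
P(0) × 22.8954 = 1
P(0) = 1/22.8954 = 0.04368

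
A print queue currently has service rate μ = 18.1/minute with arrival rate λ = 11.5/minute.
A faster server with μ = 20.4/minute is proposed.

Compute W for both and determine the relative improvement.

System 1: ρ₁ = 11.5/18.1 = 0.6354, W₁ = 1/(18.1-11.5) = 0.15152
System 2: ρ₂ = 11.5/20.4 = 0.5637, W₂ = 1/(20.4-11.5) = 0.11236
Improvement: (W₁-W₂)/W₁ = (0.15152-0.11236)/0.15152 = 25.84%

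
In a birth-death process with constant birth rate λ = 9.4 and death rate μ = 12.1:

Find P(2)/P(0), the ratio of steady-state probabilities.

For constant rates: P(n)/P(0) = (λ/μ)^n
P(2)/P(0) = (9.4/12.1)^2 = 0.77686^2 = 0.6035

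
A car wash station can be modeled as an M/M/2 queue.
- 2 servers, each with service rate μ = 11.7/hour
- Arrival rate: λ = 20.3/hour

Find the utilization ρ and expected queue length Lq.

Traffic intensity: ρ = λ/(cμ) = 20.3/(2×11.7) = 0.8675
Since ρ = 0.8675 < 1, system is stable.
Offered load a = λ/μ = cρ = 20.3/11.7 = 1.7350
P₀ = [ Σₙ₌₀^1 aⁿ/n! + a^2/(2!(1-ρ)) ]⁻¹
Σ = a^0/0! + a^1/1! = 1.0000 + 1.7350 = 2.7350
a^2/(2!(1-ρ)) = 3.0104/(2 × 0.13248) = 11.3617
P₀ = 1/(2.7350 + 11.3617) = 0.07094
Lq = P₀·a^2·ρ / (2!(1-ρ)²) = 0.0709382 × 3.01037 × 0.867521 / (2 × 0.0175506) = 5.2779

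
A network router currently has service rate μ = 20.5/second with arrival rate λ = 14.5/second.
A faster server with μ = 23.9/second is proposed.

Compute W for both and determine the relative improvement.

System 1: ρ₁ = 14.5/20.5 = 0.7073, W₁ = 1/(20.5-14.5) = 0.1667
System 2: ρ₂ = 14.5/23.9 = 0.6067, W₂ = 1/(23.9-14.5) = 0.1064
Improvement: (W₁-W₂)/W₁ = (0.1667-0.1064)/0.1667 = 36.17%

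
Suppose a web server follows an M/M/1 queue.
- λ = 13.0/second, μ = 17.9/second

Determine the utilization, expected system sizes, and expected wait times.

Step 1: ρ = λ/μ = 13.0/17.9 = 0.7263
Step 2: L = λ/(μ-λ) = 13.0/4.90 = 2.6531
Step 3: Lq = λ²/(μ(μ-λ)) = 169.00/(17.9×4.90) = 1.9268
Step 4: W = 1/(μ-λ) = 1/4.90 = 0.204082
Step 5: Wq = λ/(μ(μ-λ)) = 13.0/(17.9×4.90) = 0.1482
Step 6: P(0) = 1-ρ = 0.2737
Verify: L = λW = 13.0×0.204082 = 2.6531 ✔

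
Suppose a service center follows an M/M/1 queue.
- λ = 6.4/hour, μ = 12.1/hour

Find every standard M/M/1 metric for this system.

Step 1: ρ = λ/μ = 6.4/12.1 = 0.5289
Step 2: L = λ/(μ-λ) = 6.4/5.70 = 1.1228
Step 3: Lq = λ²/(μ(μ-λ)) = 40.96/(12.1×5.70) = 0.5939
Step 4: W = 1/(μ-λ) = 1/5.70 = 0.17544
Step 5: Wq = λ/(μ(μ-λ)) = 6.4/(12.1×5.70) = 0.09279
Step 6: P(0) = 1-ρ = 0.4711
Verify: L = λW = 6.4×0.17544 = 1.1228 ✔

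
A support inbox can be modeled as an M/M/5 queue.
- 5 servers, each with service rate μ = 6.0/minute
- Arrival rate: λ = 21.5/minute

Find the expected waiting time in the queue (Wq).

Traffic intensity: ρ = λ/(cμ) = 21.5/(5×6.0) = 0.7167
Since ρ = 0.7167 < 1, system is stable.
Offered load a = λ/μ = cρ = 21.5/6.0 = 3.5833
P₀ = [ Σₙ₌₀^4 aⁿ/n! + a^5/(5!(1-ρ)) ]⁻¹
Σ = a^0/0! + a^1/1! + a^2/2! + a^3/3! + a^4/4! = 1.00000 + 3.58333 + 6.42014 + 7.66850 + 6.86970 = 25.5417
a^5/(5!(1-ρ)) = 590.7940/(120 × 0.283333) = 17.3763
P₀ = 1/(25.5417 + 17.3763) = 0.02330
Lq = P₀·a^5·ρ / (5!(1-ρ)²) = 0.02330 × 590.7940 × 0.7167 / (120 × 0.08028) = 1.0241
Wq = Lq/λ = 1.0241/21.5 = 0.04763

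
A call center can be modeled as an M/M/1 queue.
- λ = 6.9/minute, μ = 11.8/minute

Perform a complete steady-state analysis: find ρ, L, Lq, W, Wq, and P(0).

Step 1: ρ = λ/μ = 6.9/11.8 = 0.5847
Step 2: L = λ/(μ-λ) = 6.9/4.90 = 1.4082
Step 3: Lq = λ²/(μ(μ-λ)) = 47.61/(11.8×4.90) = 0.8234
Step 4: W = 1/(μ-λ) = 1/4.90 = 0.20408
Step 5: Wq = λ/(μ(μ-λ)) = 6.9/(11.8×4.90) = 0.1193
Step 6: P(0) = 1-ρ = 0.4153
Verify: L = λW = 6.9×0.20408 = 1.4082 ✔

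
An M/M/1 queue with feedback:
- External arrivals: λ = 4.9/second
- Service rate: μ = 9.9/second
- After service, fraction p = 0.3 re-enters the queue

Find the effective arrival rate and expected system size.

Effective arrival rate: λ_eff = λ/(1-p) = 4.9/(1-0.3) = 4.9/0.70 = 7.0000
ρ = λ_eff/μ = 7.0000/9.9 = 0.70707
L = ρ/(1-ρ) = 0.70707/(1-0.70707) = 2.4138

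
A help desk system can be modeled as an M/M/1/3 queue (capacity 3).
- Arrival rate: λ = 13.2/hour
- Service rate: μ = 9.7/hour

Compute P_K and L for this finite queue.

ρ = λ/μ = 13.2/9.7 = 1.3608
P₀ = (1-ρ)/(1-ρ^(K+1)) = (1-1.3608)/(1-1.3608^4) = -0.3608/-2.4291 = 0.1485
P_K = P₀×ρ^K = 0.14853 × 1.3608^3 = 0.14853 × 2.5199 = 0.3743
Blocking probability P_3 = 0.3743 (37.43%)
L = ρ[1 - (K+1)ρ^K + Kρ^(K+1)] / [(1-ρ)(1-ρ^(K+1))]
L = 1.3608 × (1 - 4×2.51990 + 3×3.42908) / ((1 - 1.3608) × (1 - 3.42908)) = 1.8751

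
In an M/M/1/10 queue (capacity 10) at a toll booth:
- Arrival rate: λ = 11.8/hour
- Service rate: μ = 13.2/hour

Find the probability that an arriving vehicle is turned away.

ρ = λ/μ = 11.8/13.2 = 0.89394
P₀ = (1-ρ)/(1-ρ^(K+1)) = (1-0.89394)/(1-0.89394^11) = 0.1061/0.7087 = 0.1497
P_K = P₀×ρ^K = 0.14966 × 0.89394^10 = 0.14966 × 0.32590 = 0.04877
Blocking probability = 4.88%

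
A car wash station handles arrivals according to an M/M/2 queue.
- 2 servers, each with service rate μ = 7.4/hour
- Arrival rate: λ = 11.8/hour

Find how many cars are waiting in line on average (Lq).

Traffic intensity: ρ = λ/(cμ) = 11.8/(2×7.4) = 0.7973
Since ρ = 0.7973 < 1, system is stable.
Offered load a = λ/μ = cρ = 11.8/7.4 = 1.5946
P₀ = [ Σₙ₌₀^1 aⁿ/n! + a^2/(2!(1-ρ)) ]⁻¹
Σ = a^0/0! + a^1/1! = 1.0000 + 1.5946 = 2.5946
a^2/(2!(1-ρ)) = 2.5427/(2 × 0.2027) = 6.2721
P₀ = 1/(2.5946 + 6.2721) = 0.1128
Lq = P₀·a^2·ρ / (2!(1-ρ)²) = 0.11278 × 2.5427 × 0.79730 / (2 × 0.041088) = 2.7823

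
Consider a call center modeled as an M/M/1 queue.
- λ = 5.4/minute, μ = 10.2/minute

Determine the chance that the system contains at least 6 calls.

ρ = λ/μ = 5.4/10.2 = 0.52941
P(N ≥ n) = ρⁿ
P(N ≥ 6) = 0.52941^6
P(N ≥ 6) = 0.02202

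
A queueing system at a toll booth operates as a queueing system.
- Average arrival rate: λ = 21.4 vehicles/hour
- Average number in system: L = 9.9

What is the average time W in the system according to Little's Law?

Little's Law: L = λW, so W = L/λ
W = 9.9/21.4 = 0.4626 hours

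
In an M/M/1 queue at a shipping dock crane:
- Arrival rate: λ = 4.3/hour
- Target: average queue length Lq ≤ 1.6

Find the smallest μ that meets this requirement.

For M/M/1: Lq = λ²/(μ(μ-λ))
Need Lq ≤ 1.6, i.e. μ(μ-λ) ≥ λ²/1.6
μ² - 4.3μ - 18.49/1.6 ≥ 0  →  μ² - 4.3μ - 11.55625 ≥ 0
Quadratic formula (positive root): μ = [λ + √(λ² + 4×11.55625)]/2
Discriminant: 18.49 + 4×11.55625 = 64.7150, √64.7150 = 8.0446
μ ≥ (4.3 + 8.0446)/2 = 6.1723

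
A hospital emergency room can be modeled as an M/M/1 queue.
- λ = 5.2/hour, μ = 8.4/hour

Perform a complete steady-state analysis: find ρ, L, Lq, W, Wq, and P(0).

Step 1: ρ = λ/μ = 5.2/8.4 = 0.6190
Step 2: L = λ/(μ-λ) = 5.2/3.20 = 1.6250
Step 3: Lq = λ²/(μ(μ-λ)) = 27.04/(8.4×3.20) = 1.0060
Step 4: W = 1/(μ-λ) = 1/3.20 = 0.3125
Step 5: Wq = λ/(μ(μ-λ)) = 5.2/(8.4×3.20) = 0.1935
Step 6: P(0) = 1-ρ = 0.3810
Verify: L = λW = 5.2×0.3125 = 1.6250 ✔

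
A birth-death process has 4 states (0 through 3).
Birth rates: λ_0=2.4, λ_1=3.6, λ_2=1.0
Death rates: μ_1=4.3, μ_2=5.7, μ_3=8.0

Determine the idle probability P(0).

Ratios P(n)/P(0) = (λ₀···λₙ₋₁)/(μ₁···μₙ):
P(1)/P(0) = (2.4)/(4.3) = 0.5581
P(2)/P(0) = (2.4×3.6)/(4.3×5.7) = 0.3525
P(3)/P(0) = (2.4×3.6×1.0)/(4.3×5.7×8.0) = 0.04406

Normalization: ∑ P(n) = 1
P(0) × (1.0000 + 0.5581 + 0.3525 + 0.04406) = 1
P(0) × 1.9547 = 1
P(0) = 1/1.9547 = 0.5116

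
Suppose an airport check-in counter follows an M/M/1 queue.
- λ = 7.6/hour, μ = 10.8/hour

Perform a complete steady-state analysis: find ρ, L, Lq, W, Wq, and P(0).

Step 1: ρ = λ/μ = 7.6/10.8 = 0.7037
Step 2: L = λ/(μ-λ) = 7.6/3.20 = 2.3750
Step 3: Lq = λ²/(μ(μ-λ)) = 57.76/(10.8×3.20) = 1.6713
Step 4: W = 1/(μ-λ) = 1/3.20 = 0.3125
Step 5: Wq = λ/(μ(μ-λ)) = 7.6/(10.8×3.20) = 0.2199
Step 6: P(0) = 1-ρ = 0.2963
Verify: L = λW = 7.6×0.3125 = 2.3750 ✔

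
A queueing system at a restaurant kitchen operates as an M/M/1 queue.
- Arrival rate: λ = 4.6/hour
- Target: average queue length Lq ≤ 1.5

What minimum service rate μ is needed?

For M/M/1: Lq = λ²/(μ(μ-λ))
Need Lq ≤ 1.5, i.e. μ(μ-λ) ≥ λ²/1.5
μ² - 4.6μ - 21.16/1.5 ≥ 0  →  μ² - 4.6μ - 14.10667 ≥ 0
Quadratic formula (positive root): μ = [λ + √(λ² + 4×14.10667)]/2
Discriminant: 21.16 + 4×14.10667 = 77.5867, √77.5867 = 8.80833
μ ≥ (4.6 + 8.80833)/2 = 6.7042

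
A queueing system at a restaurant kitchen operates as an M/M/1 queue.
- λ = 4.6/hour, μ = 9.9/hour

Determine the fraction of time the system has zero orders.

ρ = λ/μ = 4.6/9.9 = 0.4646
P(0) = 1 - ρ = 1 - 0.4646 = 0.5354
The server is idle 53.54% of the time.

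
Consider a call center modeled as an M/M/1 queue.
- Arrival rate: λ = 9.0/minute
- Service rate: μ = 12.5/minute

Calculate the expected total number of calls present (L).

ρ = λ/μ = 9.0/12.5 = 0.7200
For M/M/1: L = λ/(μ-λ)
L = 9.0/(12.5-9.0) = 9.0/3.50
L = 2.5714 calls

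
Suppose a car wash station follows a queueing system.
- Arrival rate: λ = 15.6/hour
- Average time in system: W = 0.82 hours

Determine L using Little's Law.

Little's Law: L = λW
L = 15.6 × 0.82 = 12.7920 cars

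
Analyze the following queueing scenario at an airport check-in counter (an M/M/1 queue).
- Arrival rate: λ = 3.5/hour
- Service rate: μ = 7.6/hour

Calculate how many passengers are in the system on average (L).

ρ = λ/μ = 3.5/7.6 = 0.4605
For M/M/1: L = λ/(μ-λ)
L = 3.5/(7.6-3.5) = 3.5/4.10
L = 0.8537 passengers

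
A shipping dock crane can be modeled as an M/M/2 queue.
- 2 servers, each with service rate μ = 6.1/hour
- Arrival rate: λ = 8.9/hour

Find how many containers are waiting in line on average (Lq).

Traffic intensity: ρ = λ/(cμ) = 8.9/(2×6.1) = 0.7295
Since ρ = 0.7295 < 1, system is stable.
Offered load a = λ/μ = cρ = 8.9/6.1 = 1.4590
P₀ = [ Σₙ₌₀^1 aⁿ/n! + a^2/(2!(1-ρ)) ]⁻¹
Σ = a^0/0! + a^1/1! = 1.0000 + 1.4590 = 2.4590
a^2/(2!(1-ρ)) = 2.1287/(2 × 0.27049) = 3.9349
P₀ = 1/(2.4590 + 3.9349) = 0.1564
Lq = P₀·a^2·ρ / (2!(1-ρ)²) = 0.15640 × 2.1287 × 0.72951 / (2 × 0.073166) = 1.6598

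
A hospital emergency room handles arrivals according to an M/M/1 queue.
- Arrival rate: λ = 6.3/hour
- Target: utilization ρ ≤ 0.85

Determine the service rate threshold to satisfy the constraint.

ρ = λ/μ, so μ = λ/ρ
μ ≥ 6.3/0.85 = 7.4118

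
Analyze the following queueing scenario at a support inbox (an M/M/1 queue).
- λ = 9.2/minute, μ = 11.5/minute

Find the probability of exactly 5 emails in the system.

ρ = λ/μ = 9.2/11.5 = 0.8000
P(n) = (1-ρ)ρⁿ
P(5) = (1-0.8000) × 0.8000^5
P(5) = 0.2000 × 0.3277
P(5) = 0.06554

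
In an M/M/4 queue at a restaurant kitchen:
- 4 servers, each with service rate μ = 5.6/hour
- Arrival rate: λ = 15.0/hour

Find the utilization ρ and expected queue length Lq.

Traffic intensity: ρ = λ/(cμ) = 15.0/(4×5.6) = 0.6696
Since ρ = 0.6696 < 1, system is stable.
Offered load a = λ/μ = cρ = 15.0/5.6 = 2.6786
P₀ = [ Σₙ₌₀^3 aⁿ/n! + a^4/(4!(1-ρ)) ]⁻¹
Σ = a^0/0! + a^1/1! + a^2/2! + a^3/3! = 1.0000 + 2.6786 + 3.5874 + 3.2030 = 10.4690
a^4/(4!(1-ρ)) = 51.4770/(24 × 0.330357) = 6.4926
P₀ = 1/(10.4690 + 6.4926) = 0.05896
Lq = P₀·a^4·ρ / (4!(1-ρ)²) = 0.058957 × 51.4770 × 0.66964 / (24 × 0.10914) = 0.7759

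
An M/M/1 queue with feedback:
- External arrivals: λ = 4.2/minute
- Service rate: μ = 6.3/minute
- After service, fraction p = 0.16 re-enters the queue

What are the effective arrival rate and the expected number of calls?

Effective arrival rate: λ_eff = λ/(1-p) = 4.2/(1-0.16) = 4.2/0.84 = 5.0000
ρ = λ_eff/μ = 5.0000/6.3 = 0.793651
L = ρ/(1-ρ) = 0.793651/(1-0.793651) = 3.8462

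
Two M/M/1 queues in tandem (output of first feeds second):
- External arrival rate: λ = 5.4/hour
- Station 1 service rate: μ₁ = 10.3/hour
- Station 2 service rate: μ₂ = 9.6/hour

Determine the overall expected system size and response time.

By Jackson's theorem, each station behaves as independent M/M/1.
Station 1: ρ₁ = 5.4/10.3 = 0.5243, L₁ = ρ₁/(1-ρ₁) = λ/(μ₁-λ) = 5.4/4.90 = 1.102041
Station 2: ρ₂ = 5.4/9.6 = 0.5625, L₂ = ρ₂/(1-ρ₂) = λ/(μ₂-λ) = 5.4/4.20 = 1.285714
Total: L = L₁ + L₂ = 1.102041 + 1.285714 = 2.3878
W = L/λ = 2.3878/5.4 = 0.4422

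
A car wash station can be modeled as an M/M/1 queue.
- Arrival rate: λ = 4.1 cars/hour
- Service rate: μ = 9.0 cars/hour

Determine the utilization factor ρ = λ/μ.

Server utilization: ρ = λ/μ
ρ = 4.1/9.0 = 0.4556
The server is busy 45.56% of the time.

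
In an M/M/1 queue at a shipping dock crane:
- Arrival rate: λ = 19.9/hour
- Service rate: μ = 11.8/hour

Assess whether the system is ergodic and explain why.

Stability requires ρ = λ/(cμ) < 1
ρ = 19.9/(1 × 11.8) = 19.9/11.80 = 1.6864
Since 1.6864 ≥ 1, the system is UNSTABLE.
Queue grows without bound. Need μ > λ = 19.9.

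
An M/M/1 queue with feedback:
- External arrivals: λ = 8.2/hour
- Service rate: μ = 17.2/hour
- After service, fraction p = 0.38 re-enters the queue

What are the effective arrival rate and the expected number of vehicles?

Effective arrival rate: λ_eff = λ/(1-p) = 8.2/(1-0.38) = 8.2/0.62 = 13.2258
ρ = λ_eff/μ = 13.2258/17.2 = 0.76894
L = ρ/(1-ρ) = 0.76894/(1-0.76894) = 3.3279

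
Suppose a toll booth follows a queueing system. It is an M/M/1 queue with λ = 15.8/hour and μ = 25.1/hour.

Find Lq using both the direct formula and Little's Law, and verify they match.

Method 1 (direct): Lq = λ²/(μ(μ-λ)) = 249.64/(25.1 × 9.30) = 1.0694

Method 2 (Little's Law):
W = 1/(μ-λ) = 1/9.30 = 0.107527
Wq = W - 1/μ = 0.107527 - 0.0398406 = 0.067686
Lq = λWq = 15.8 × 0.067686 = 1.0694 ✔ (matches Method 1)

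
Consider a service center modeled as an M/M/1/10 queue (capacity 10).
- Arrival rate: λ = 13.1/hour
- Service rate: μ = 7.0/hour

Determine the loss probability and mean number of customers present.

ρ = λ/μ = 13.1/7.0 = 1.87143
P₀ = (1-ρ)/(1-ρ^(K+1)) = (1-1.87143)/(1-1.87143^11) = -0.8714/-985.0739 = 0.0008846
P_K = P₀×ρ^K = 0.0008846 × 1.87143^10 = 0.0008846 × 526.9093 = 0.4661
Blocking probability P_10 = 0.4661 (46.61%)
L = ρ[1 - (K+1)ρ^K + Kρ^(K+1)] / [(1-ρ)(1-ρ^(K+1))]
L = 1.87143 × (1 - 11×526.9093 + 10×986.0739) / ((1 - 1.87143) × (1 - 986.0739)) = 8.8636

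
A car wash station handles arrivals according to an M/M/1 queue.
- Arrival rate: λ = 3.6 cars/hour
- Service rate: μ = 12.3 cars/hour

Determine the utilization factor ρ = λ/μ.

Server utilization: ρ = λ/μ
ρ = 3.6/12.3 = 0.2927
The server is busy 29.27% of the time.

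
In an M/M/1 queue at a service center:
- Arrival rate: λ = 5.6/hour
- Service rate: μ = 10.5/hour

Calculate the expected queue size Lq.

ρ = λ/μ = 5.6/10.5 = 0.5333
For M/M/1: Lq = λ²/(μ(μ-λ))
Lq = 31.36/(10.5 × 4.90)
Lq = 0.6095 customers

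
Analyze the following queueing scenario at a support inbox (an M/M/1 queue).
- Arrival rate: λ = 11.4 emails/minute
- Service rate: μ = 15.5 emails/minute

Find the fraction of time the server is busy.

Server utilization: ρ = λ/μ
ρ = 11.4/15.5 = 0.7355
The server is busy 73.55% of the time.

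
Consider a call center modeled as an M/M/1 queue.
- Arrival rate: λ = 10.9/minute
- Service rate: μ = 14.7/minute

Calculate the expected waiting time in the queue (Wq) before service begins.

First, compute utilization: ρ = λ/μ = 10.9/14.7 = 0.7415
For M/M/1: Wq = λ/(μ(μ-λ))
Wq = 10.9/(14.7 × (14.7-10.9))
Wq = 10.9/(14.7 × 3.80)
Wq = 0.1951 minutes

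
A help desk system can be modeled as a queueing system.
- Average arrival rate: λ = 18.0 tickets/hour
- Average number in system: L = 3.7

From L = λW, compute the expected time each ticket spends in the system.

Little's Law: L = λW, so W = L/λ
W = 3.7/18.0 = 0.2056 hours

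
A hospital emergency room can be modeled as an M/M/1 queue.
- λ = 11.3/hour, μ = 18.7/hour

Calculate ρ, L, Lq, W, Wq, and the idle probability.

Step 1: ρ = λ/μ = 11.3/18.7 = 0.6043
Step 2: L = λ/(μ-λ) = 11.3/7.40 = 1.5270
Step 3: Lq = λ²/(μ(μ-λ)) = 127.69/(18.7×7.40) = 0.9227
Step 4: W = 1/(μ-λ) = 1/7.40 = 0.135135
Step 5: Wq = λ/(μ(μ-λ)) = 11.3/(18.7×7.40) = 0.08166
Step 6: P(0) = 1-ρ = 0.3957
Verify: L = λW = 11.3×0.135135 = 1.5270 ✔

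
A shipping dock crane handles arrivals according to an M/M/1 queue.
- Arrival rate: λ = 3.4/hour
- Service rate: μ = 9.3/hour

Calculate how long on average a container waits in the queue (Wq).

First, compute utilization: ρ = λ/μ = 3.4/9.3 = 0.3656
For M/M/1: Wq = λ/(μ(μ-λ))
Wq = 3.4/(9.3 × (9.3-3.4))
Wq = 3.4/(9.3 × 5.90)
Wq = 0.06196 hours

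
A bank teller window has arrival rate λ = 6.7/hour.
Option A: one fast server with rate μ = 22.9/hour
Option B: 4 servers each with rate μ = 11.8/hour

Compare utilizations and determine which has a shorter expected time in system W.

Option A: single server μ = 22.9 (M/M/1)
  ρ_A = 6.7/22.9 = 0.2926
  W_A = 1/(μ-λ) = 1/(22.9-6.7) = 1/16.20 = 0.06173

Option B: 4 servers μ = 11.8 (M/M/4)
  ρ_B = λ/(cμ) = 6.7/(4×11.8) = 0.1419
  Offered load a = λ/μ = cρ = 6.7/11.8 = 0.5678
  P₀ = [ Σₙ₌₀^3 aⁿ/n! + a^4/(4!(1-ρ)) ]⁻¹
  Σ = a^0/0! + a^1/1! + a^2/2! + a^3/3! = 1.0000 + 0.5678 + 0.1612 + 0.03051 = 1.7595
  a^4/(4!(1-ρ)) = 0.10394/(24 × 0.85805) = 0.005047
  P₀ = 1/(1.7595 + 0.005047) = 0.5667
  Lq = P₀·a^4·ρ / (4!(1-ρ)²) = 0.56672 × 0.10394 × 0.14195 / (24 × 0.73625) = 0.0004732
  Wq_B = Lq/λ = 0.000473187/6.7 = 0.00007062
  W_B = Wq_B + 1/μ = 0.00007062 + 0.08475 = 0.08482

Since W_A = 0.06173 < W_B = 0.08482, Option A (single fast server) has the shorter time in system.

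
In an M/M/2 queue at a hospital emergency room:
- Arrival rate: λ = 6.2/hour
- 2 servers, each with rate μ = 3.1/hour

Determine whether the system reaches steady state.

Stability requires ρ = λ/(cμ) < 1
ρ = 6.2/(2 × 3.1) = 6.2/6.20 = 1.0000
Since 1.0000 ≥ 1, the system is UNSTABLE.
Need c > λ/μ = 6.2/3.1 = 2.00.
Minimum servers needed: c = 3.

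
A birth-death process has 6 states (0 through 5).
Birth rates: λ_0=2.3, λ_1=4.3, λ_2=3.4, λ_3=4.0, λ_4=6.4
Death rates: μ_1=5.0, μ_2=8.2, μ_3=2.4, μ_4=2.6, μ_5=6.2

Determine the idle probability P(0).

Ratios P(n)/P(0) = (λ₀···λₙ₋₁)/(μ₁···μₙ):
P(1)/P(0) = (2.3)/(5.0) = 0.46000
P(2)/P(0) = (2.3×4.3)/(5.0×8.2) = 0.24122
P(3)/P(0) = (2.3×4.3×3.4)/(5.0×8.2×2.4) = 0.34173
P(4)/P(0) = (2.3×4.3×3.4×4.0)/(5.0×8.2×2.4×2.6) = 0.52573
P(5)/P(0) = (2.3×4.3×3.4×4.0×6.4)/(5.0×8.2×2.4×2.6×6.2) = 0.54269

Normalization: ∑ P(n) = 1
P(0) × (1.0000 + 0.46000 + 0.24122 + 0.34173 + 0.52573 + 0.54269) = 1
P(0) × 3.1114 = 1
P(0) = 1/3.1114 = 0.3214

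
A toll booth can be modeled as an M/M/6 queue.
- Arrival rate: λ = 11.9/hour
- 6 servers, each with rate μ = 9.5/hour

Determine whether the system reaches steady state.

Stability requires ρ = λ/(cμ) < 1
ρ = 11.9/(6 × 9.5) = 11.9/57.00 = 0.2088
Since 0.2088 < 1, the system is STABLE.
The servers are busy 20.88% of the time.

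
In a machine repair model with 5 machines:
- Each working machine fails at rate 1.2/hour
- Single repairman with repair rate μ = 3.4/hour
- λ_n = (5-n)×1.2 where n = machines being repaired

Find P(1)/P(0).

P(1)/P(0) = ∏_{i=0}^{1-1} λ_i/μ_{i+1}
= (5-0)×1.2/3.4
= 1.7647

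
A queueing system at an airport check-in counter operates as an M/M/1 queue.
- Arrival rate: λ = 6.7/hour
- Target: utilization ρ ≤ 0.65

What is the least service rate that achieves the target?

ρ = λ/μ, so μ = λ/ρ
μ ≥ 6.7/0.65 = 10.3077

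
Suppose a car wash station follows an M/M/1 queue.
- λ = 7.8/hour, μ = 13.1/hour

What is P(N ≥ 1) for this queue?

ρ = λ/μ = 7.8/13.1 = 0.5954
P(N ≥ n) = ρⁿ
P(N ≥ 1) = 0.5954^1
P(N ≥ 1) = 0.5954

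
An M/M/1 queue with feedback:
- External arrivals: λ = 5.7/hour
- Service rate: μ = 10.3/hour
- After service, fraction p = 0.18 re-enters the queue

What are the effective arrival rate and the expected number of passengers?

Effective arrival rate: λ_eff = λ/(1-p) = 5.7/(1-0.18) = 5.7/0.82 = 6.95122
ρ = λ_eff/μ = 6.95122/10.3 = 0.674876
L = ρ/(1-ρ) = 0.674876/(1-0.674876) = 2.0757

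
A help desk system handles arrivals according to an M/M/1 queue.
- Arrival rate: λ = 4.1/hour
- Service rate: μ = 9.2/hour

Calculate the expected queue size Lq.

ρ = λ/μ = 4.1/9.2 = 0.4457
For M/M/1: Lq = λ²/(μ(μ-λ))
Lq = 16.81/(9.2 × 5.10)
Lq = 0.3583 tickets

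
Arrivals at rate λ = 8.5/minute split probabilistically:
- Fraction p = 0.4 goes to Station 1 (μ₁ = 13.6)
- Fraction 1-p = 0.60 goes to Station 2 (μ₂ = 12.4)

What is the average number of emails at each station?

Effective rates: λ₁ = 8.5×0.4 = 3.4, λ₂ = 8.5×0.60 = 5.1
Station 1: ρ₁ = 3.4/13.6 = 0.2500, L₁ = ρ₁/(1-ρ₁) = 0.2500/(1-0.2500) = 0.3333
Station 2: ρ₂ = 5.1/12.4 = 0.41129, L₂ = ρ₂/(1-ρ₂) = 0.41129/(1-0.41129) = 0.6986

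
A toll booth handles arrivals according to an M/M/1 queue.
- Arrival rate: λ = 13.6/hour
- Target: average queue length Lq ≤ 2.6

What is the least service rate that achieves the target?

For M/M/1: Lq = λ²/(μ(μ-λ))
Need Lq ≤ 2.6, i.e. μ(μ-λ) ≥ λ²/2.6
μ² - 13.6μ - 184.96/2.6 ≥ 0  →  μ² - 13.6μ - 71.13846 ≥ 0
Quadratic formula (positive root): μ = [λ + √(λ² + 4×71.13846)]/2
Discriminant: 184.96 + 4×71.13846 = 469.5138, √469.5138 = 21.6683
μ ≥ (13.6 + 21.6683)/2 = 17.6341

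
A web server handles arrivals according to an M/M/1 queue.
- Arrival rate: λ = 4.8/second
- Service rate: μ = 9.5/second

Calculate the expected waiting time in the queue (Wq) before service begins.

First, compute utilization: ρ = λ/μ = 4.8/9.5 = 0.5053
For M/M/1: Wq = λ/(μ(μ-λ))
Wq = 4.8/(9.5 × (9.5-4.8))
Wq = 4.8/(9.5 × 4.70)
Wq = 0.1075 seconds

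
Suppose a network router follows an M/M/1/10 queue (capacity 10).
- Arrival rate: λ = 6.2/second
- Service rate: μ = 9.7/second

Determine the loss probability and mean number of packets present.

ρ = λ/μ = 6.2/9.7 = 0.63918
P₀ = (1-ρ)/(1-ρ^(K+1)) = (1-0.63918)/(1-0.63918^11) = 0.3608/0.9927 = 0.3635
P_K = P₀×ρ^K = 0.3635 × 0.63918^10 = 0.3635 × 0.01138 = 0.004137
Blocking probability P_10 = 0.004137 (0.41%)
L = ρ[1 - (K+1)ρ^K + Kρ^(K+1)] / [(1-ρ)(1-ρ^(K+1))]
L = 0.63918 × (1 - 11×0.01138235 + 10×0.007275368) / ((1 - 0.63918) × (1 - 0.007275368)) = 1.6908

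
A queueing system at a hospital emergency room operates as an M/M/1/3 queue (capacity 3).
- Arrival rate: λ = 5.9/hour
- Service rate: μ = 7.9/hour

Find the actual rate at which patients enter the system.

ρ = λ/μ = 5.9/7.9 = 0.7468
P₀ = (1-ρ)/(1-ρ^(K+1)) = (1-0.7468)/(1-0.7468^4) = 0.2532/0.6890 = 0.3675
P_K = P₀×ρ^K = 0.3675 × 0.7468^3 = 0.3675 × 0.4165 = 0.1531
λ_eff = λ(1-P_K) = 5.9 × (1 - 0.15308) = 5.9 × 0.84692 = 4.9968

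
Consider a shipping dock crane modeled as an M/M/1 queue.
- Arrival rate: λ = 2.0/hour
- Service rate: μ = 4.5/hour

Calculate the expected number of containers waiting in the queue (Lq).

ρ = λ/μ = 2.0/4.5 = 0.4444
For M/M/1: Lq = λ²/(μ(μ-λ))
Lq = 4.00/(4.5 × 2.50)
Lq = 0.3556 containers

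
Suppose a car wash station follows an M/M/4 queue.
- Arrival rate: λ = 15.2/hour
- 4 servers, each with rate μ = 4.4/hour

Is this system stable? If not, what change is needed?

Stability requires ρ = λ/(cμ) < 1
ρ = 15.2/(4 × 4.4) = 15.2/17.60 = 0.8636
Since 0.8636 < 1, the system is STABLE.
The servers are busy 86.36% of the time.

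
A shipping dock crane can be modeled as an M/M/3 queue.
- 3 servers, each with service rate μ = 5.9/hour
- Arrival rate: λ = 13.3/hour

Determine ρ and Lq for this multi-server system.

Traffic intensity: ρ = λ/(cμ) = 13.3/(3×5.9) = 0.7514
Since ρ = 0.7514 < 1, system is stable.
Offered load a = λ/μ = cρ = 13.3/5.9 = 2.2542
P₀ = [ Σₙ₌₀^2 aⁿ/n! + a^3/(3!(1-ρ)) ]⁻¹
Σ = a^0/0! + a^1/1! + a^2/2! = 1.0000 + 2.2542 + 2.5408 = 5.7950
a^3/(3!(1-ρ)) = 11.4551/(6 × 0.248588) = 7.6801
P₀ = 1/(5.7950 + 7.6801) = 0.07421
Lq = P₀·a^3·ρ / (3!(1-ρ)²) = 0.074211 × 11.4551 × 0.75141 / (6 × 0.061796) = 1.7228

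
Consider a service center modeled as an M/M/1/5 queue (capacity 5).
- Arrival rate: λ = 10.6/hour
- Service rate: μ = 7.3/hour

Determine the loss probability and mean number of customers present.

ρ = λ/μ = 10.6/7.3 = 1.45205
P₀ = (1-ρ)/(1-ρ^(K+1)) = (1-1.45205)/(1-1.45205^6) = -0.4521/-8.3732 = 0.05399
P_K = P₀×ρ^K = 0.05399 × 1.45205^5 = 0.05399 × 6.4552 = 0.3485
Blocking probability P_5 = 0.3485 (34.85%)
L = ρ[1 - (K+1)ρ^K + Kρ^(K+1)] / [(1-ρ)(1-ρ^(K+1))]
L = 1.45205 × (1 - 6×6.45517 + 5×9.37323) / ((1 - 1.45205) × (1 - 9.37323)) = 3.5044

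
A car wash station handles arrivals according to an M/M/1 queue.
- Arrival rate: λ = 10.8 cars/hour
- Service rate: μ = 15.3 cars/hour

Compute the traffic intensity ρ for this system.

Server utilization: ρ = λ/μ
ρ = 10.8/15.3 = 0.7059
The server is busy 70.59% of the time.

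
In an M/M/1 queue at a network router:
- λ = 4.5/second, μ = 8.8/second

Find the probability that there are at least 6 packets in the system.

ρ = λ/μ = 4.5/8.8 = 0.51136
P(N ≥ n) = ρⁿ
P(N ≥ 6) = 0.51136^6
P(N ≥ 6) = 0.01788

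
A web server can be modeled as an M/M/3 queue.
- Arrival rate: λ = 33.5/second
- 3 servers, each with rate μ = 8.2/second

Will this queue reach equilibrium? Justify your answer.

Stability requires ρ = λ/(cμ) < 1
ρ = 33.5/(3 × 8.2) = 33.5/24.60 = 1.3618
Since 1.3618 ≥ 1, the system is UNSTABLE.
Need c > λ/μ = 33.5/8.2 = 4.09.
Minimum servers needed: c = 5.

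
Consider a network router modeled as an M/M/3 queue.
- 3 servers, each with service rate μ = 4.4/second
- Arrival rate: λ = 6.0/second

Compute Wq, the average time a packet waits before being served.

Traffic intensity: ρ = λ/(cμ) = 6.0/(3×4.4) = 0.4545
Since ρ = 0.4545 < 1, system is stable.
Offered load a = λ/μ = cρ = 6.0/4.4 = 1.3636
P₀ = [ Σₙ₌₀^2 aⁿ/n! + a^3/(3!(1-ρ)) ]⁻¹
Σ = a^0/0! + a^1/1! + a^2/2! = 1.0000 + 1.3636 + 0.9298 = 3.2934
a^3/(3!(1-ρ)) = 2.5357/(6 × 0.54545) = 0.7748
P₀ = 1/(3.2934 + 0.7748) = 0.2458
Lq = P₀·a^3·ρ / (3!(1-ρ)²) = 0.2458 × 2.5357 × 0.4545 / (6 × 0.2975) = 0.1587
Wq = Lq/λ = 0.1587/6.0 = 0.02645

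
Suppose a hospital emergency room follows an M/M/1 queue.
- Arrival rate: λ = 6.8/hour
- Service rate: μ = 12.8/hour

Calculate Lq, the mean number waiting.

ρ = λ/μ = 6.8/12.8 = 0.5312
For M/M/1: Lq = λ²/(μ(μ-λ))
Lq = 46.24/(12.8 × 6.00)
Lq = 0.6021 patients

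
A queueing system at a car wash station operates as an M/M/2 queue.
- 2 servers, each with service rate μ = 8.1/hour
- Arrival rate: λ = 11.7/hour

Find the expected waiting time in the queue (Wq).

Traffic intensity: ρ = λ/(cμ) = 11.7/(2×8.1) = 0.7222
Since ρ = 0.7222 < 1, system is stable.
Offered load a = λ/μ = cρ = 11.7/8.1 = 1.4444
P₀ = [ Σₙ₌₀^1 aⁿ/n! + a^2/(2!(1-ρ)) ]⁻¹
Σ = a^0/0! + a^1/1! = 1.0000 + 1.4444 = 2.4444
a^2/(2!(1-ρ)) = 2.08642/(2 × 0.277778) = 3.7556
P₀ = 1/(2.4444 + 3.7556) = 0.1613
Lq = P₀·a^2·ρ / (2!(1-ρ)²) = 0.16129 × 2.0864 × 0.72222 / (2 × 0.077160) = 1.5749
Wq = Lq/λ = 1.5749/11.7 = 0.1346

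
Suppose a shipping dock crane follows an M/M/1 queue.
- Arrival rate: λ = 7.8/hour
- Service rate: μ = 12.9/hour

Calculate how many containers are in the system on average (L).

ρ = λ/μ = 7.8/12.9 = 0.6047
For M/M/1: L = λ/(μ-λ)
L = 7.8/(12.9-7.8) = 7.8/5.10
L = 1.5294 containers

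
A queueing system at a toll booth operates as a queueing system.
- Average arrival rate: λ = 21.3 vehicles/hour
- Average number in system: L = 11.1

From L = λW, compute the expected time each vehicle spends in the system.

Little's Law: L = λW, so W = L/λ
W = 11.1/21.3 = 0.5211 hours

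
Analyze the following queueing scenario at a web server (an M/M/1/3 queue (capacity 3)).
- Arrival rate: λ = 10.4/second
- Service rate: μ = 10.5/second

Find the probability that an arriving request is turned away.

ρ = λ/μ = 10.4/10.5 = 0.99048
P₀ = (1-ρ)/(1-ρ^(K+1)) = (1-0.99048)/(1-0.99048^4) = 0.009520/0.03754 = 0.2536
P_K = P₀×ρ^K = 0.2536 × 0.99048^3 = 0.2536 × 0.9717 = 0.2464
Blocking probability = 24.64%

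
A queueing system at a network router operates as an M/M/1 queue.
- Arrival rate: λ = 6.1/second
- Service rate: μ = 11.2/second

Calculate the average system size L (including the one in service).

ρ = λ/μ = 6.1/11.2 = 0.5446
For M/M/1: L = λ/(μ-λ)
L = 6.1/(11.2-6.1) = 6.1/5.10
L = 1.1961 packets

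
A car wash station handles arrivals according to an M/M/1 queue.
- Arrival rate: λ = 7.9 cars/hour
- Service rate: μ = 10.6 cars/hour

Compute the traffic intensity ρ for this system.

Server utilization: ρ = λ/μ
ρ = 7.9/10.6 = 0.7453
The server is busy 74.53% of the time.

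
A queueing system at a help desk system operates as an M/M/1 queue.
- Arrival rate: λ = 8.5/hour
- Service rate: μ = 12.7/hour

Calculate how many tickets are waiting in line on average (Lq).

ρ = λ/μ = 8.5/12.7 = 0.6693
For M/M/1: Lq = λ²/(μ(μ-λ))
Lq = 72.25/(12.7 × 4.20)
Lq = 1.3545 tickets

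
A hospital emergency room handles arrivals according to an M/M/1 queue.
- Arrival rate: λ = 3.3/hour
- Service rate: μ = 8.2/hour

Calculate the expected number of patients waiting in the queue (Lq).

ρ = λ/μ = 3.3/8.2 = 0.4024
For M/M/1: Lq = λ²/(μ(μ-λ))
Lq = 10.89/(8.2 × 4.90)
Lq = 0.2710 patients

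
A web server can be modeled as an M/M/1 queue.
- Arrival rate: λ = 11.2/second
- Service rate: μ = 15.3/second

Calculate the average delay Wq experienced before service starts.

First, compute utilization: ρ = λ/μ = 11.2/15.3 = 0.7320
For M/M/1: Wq = λ/(μ(μ-λ))
Wq = 11.2/(15.3 × (15.3-11.2))
Wq = 11.2/(15.3 × 4.10)
Wq = 0.1785 seconds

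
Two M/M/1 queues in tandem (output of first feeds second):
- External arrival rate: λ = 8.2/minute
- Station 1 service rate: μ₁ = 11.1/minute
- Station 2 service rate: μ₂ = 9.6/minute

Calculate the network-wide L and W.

By Jackson's theorem, each station behaves as independent M/M/1.
Station 1: ρ₁ = 8.2/11.1 = 0.7387, L₁ = ρ₁/(1-ρ₁) = λ/(μ₁-λ) = 8.2/2.90 = 2.8276
Station 2: ρ₂ = 8.2/9.6 = 0.8542, L₂ = ρ₂/(1-ρ₂) = λ/(μ₂-λ) = 8.2/1.40 = 5.8571
Total: L = L₁ + L₂ = 2.8276 + 5.8571 = 8.6847
W = L/λ = 8.6847/8.2 = 1.0591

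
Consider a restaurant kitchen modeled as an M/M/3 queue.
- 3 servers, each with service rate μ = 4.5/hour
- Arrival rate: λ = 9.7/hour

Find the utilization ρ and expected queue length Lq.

Traffic intensity: ρ = λ/(cμ) = 9.7/(3×4.5) = 0.7185
Since ρ = 0.7185 < 1, system is stable.
Offered load a = λ/μ = cρ = 9.7/4.5 = 2.1556
P₀ = [ Σₙ₌₀^2 aⁿ/n! + a^3/(3!(1-ρ)) ]⁻¹
Σ = a^0/0! + a^1/1! + a^2/2! = 1.0000 + 2.1556 + 2.3232 = 5.4788
a^3/(3!(1-ρ)) = 10.0156/(6 × 0.28148) = 5.9303
P₀ = 1/(5.4788 + 5.9303) = 0.08765
Lq = P₀·a^3·ρ / (3!(1-ρ)²) = 0.08765 × 10.0156 × 0.7185 / (6 × 0.07923) = 1.3268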